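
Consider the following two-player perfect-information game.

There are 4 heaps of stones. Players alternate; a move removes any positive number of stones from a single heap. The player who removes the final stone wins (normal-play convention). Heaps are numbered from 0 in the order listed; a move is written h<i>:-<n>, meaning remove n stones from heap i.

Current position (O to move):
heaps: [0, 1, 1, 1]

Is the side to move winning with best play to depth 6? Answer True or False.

O winning at [(0,1,1,1)]: True

ply 1, O at (0,1,1,1) | h1:-1=+1→(0,0,1,1)*; h2:-1=+1→(0,1,0,1); h3:-1=+1→(0,1,1,0)
ply 2, X at (0,0,1,1) | h2:-1=-1→(0,0,0,1)*; h3:-1=-1→(0,0,1,0)
ply 3, O at (0,0,0,1) | h3:-1=+1→(0,0,0,0)*
ply 4: (0,0,0,0) is terminal -1 (X); from (0,1,1,1) depth 6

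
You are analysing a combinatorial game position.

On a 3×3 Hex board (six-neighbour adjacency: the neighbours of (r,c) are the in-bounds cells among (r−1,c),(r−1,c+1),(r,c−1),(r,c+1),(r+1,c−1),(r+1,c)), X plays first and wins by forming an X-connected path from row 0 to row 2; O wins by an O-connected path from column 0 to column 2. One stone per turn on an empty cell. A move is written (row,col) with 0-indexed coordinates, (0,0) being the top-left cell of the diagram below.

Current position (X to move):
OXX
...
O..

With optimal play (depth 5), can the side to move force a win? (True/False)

X winning at [OXX/.../O..]: True

ply 1, X at OXX/.../O.. | (1,0)=-1→OXX/X../O..; (1,1)=-1→OXX/.X./O..; (1,2)=+1→OXX/..X/O..*; (2,1)=+1→OXX/.../OX.; (2,2)=-1→OXX/.../O.X
ply 2, O at OXX/..X/O.. | (1,0)=-1→OXX/O.X/O..*; (1,1)=-1→OXX/.OX/O..; (2,1)=-1→OXX/..X/OO.; (2,2)=-1→OXX/..X/O.O
ply 3, X at OXX/O.X/O.. | (1,1)=+1→OXX/OXX/O..*; (2,1)=+1→OXX/O.X/OX.; (2,2)=+1→OXX/O.X/O.X
ply 4, O at OXX/OXX/O.. | (2,1)=-1→OXX/OXX/OO.*; (2,2)=-1→OXX/OXX/O.O
ply 5, X at OXX/OXX/OO. | (2,2)=+1→OXX/OXX/OOX*
ply 6: OXX/OXX/OOX is terminal -1 (O); from OXX/.../O.. depth 5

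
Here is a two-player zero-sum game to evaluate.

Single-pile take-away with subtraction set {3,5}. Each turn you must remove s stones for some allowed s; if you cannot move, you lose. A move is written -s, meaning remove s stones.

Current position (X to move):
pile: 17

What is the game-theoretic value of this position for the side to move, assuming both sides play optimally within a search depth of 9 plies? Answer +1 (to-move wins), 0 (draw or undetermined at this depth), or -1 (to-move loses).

value(17, X) = -1

ply 1, X at 17 | -3=-1→14*; -5=-1→12
ply 2, O at 14 | -3=-1→11; -5=+1→9*
ply 3, X at 9 | -3=-1→6*; -5=-1→4
ply 4, O at 6 | -3=-1→3; -5=+1→1*
ply 5: 1 is terminal -1 (X); from 17 depth 9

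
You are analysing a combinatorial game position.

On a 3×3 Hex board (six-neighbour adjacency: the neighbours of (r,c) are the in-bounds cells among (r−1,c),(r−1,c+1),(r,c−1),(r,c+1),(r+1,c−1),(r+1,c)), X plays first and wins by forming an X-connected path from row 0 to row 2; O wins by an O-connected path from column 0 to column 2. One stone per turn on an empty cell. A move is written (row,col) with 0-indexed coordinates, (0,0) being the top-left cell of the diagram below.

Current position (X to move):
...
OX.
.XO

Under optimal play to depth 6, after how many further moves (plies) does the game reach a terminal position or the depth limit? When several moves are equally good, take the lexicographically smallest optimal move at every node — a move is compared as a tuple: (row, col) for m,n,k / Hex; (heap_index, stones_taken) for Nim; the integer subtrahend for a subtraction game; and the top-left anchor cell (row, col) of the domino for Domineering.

PV length from [.../OX./.XO]: 3 plies

p1 X@[.../OX./.XO]: (0,0)[X../OX./.XO]+1* (0,1)[.X./OX./.XO]+1 (0,2)[..X/OX./.XO]+1 (1,2)[.../OXX/.XO]+1 (2,0)[.../OX./XXO]+1
p2 O@[X../OX./.XO]: (0,1)[XO./OX./.XO]-1* (0,2)[X.O/OX./.XO]-1 (1,2)[X../OXO/.XO]-1 (2,0)[X../OX./OXO]-1
p3 X@[XO./OX./.XO]: (0,2)[XOX/OX./.XO]+1* (1,2)[XO./OXX/.XO]-1 (2,0)[XO./OX./XXO]-1
p4 O@[XOX/OX./.XO] terminal -1; root [.../OX./.XO] d6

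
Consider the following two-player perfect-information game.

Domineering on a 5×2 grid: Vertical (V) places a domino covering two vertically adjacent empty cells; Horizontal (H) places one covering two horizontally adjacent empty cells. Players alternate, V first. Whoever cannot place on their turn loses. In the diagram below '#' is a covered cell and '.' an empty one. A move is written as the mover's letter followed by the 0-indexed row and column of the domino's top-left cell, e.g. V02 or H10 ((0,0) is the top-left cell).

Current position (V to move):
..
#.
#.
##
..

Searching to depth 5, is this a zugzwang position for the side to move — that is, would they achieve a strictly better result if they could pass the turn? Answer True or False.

ply 1, V at ../#./#./##/.. | V01=-1→.#/##/#./##/..*; V11=-1→../##/##/##/..
ply 2, H at .#/##/#./##/.. | H40=+1→.#/##/#./##/##*
ply 3: .#/##/#./##/## is terminal -1 (V); from ../#./#./##/.. depth 5
if V skipped the turn, H would face:
~ ply 1, H at ../#./#./##/.. | H00=+1→##/#./#./##/..*; H40=-1→../#./#./##/##
~ ply 2, V at ##/#./#./##/.. | V11=-1→##/##/##/##/..*
~ ply 3, H at ##/##/##/##/.. | H40=+1→##/##/##/##/##*
~ ply 4: ##/##/##/##/## is terminal -1 (V); from ../#./#./##/.. depth 5
compare (V): move=-1 vs pass=-1

zugzwang(../#./#./##/.., V) = False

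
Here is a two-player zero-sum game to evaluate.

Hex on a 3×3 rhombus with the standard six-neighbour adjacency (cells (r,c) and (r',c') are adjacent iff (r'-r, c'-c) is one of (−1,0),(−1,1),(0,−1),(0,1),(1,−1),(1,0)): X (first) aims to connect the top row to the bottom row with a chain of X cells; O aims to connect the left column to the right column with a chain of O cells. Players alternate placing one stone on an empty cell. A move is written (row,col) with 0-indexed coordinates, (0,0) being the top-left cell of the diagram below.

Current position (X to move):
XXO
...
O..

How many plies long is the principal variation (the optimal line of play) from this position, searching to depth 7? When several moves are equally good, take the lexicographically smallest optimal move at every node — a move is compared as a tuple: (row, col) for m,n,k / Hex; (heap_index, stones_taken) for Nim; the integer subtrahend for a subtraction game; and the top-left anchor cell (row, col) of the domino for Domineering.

p1 X@[XXO/.../O..]: (1,0)[XXO/X../O..]-1* (1,1)[XXO/.X./O..]-1 (1,2)[XXO/..X/O..]-1 (2,1)[XXO/.../OX.]-1 (2,2)[XXO/.../O.X]-1
p2 O@[XXO/X../O..]: (1,1)[XXO/XO./O..]+1* (1,2)[XXO/X.O/O..]+1 (2,1)[XXO/X../OO.]+1 (2,2)[XXO/X../O.O]+1
p3 X@[XXO/XO./O..] terminal -1; root [XXO/.../O..] d7

PV length from [XXO/.../O..]: 2 plies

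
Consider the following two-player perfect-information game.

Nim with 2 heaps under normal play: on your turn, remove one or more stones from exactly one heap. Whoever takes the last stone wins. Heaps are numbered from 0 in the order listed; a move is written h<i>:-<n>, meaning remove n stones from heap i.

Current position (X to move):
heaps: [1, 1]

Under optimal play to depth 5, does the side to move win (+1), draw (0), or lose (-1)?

[(1,1)] X move#1: h0:-1:-1/(0,1)*, h1:-1:-1/(1,0)
[(0,1)] O move#2: h1:-1:+1/(0,0)*
[(0,0)] end (terminal -1, X#3); searched (1,1) to 5

value((1,1), X) = -1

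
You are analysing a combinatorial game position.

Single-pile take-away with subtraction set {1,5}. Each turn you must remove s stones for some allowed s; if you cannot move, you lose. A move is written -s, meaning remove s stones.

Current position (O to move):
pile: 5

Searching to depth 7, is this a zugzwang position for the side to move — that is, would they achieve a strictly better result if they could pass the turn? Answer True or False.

[5] O move#1: -1:+1/4*, -5:+1/0
[4] X move#2: -1:-1/3*
[3] O move#3: -1:+1/2*
[2] X move#4: -1:-1/1*
[1] O move#5: -1:+1/0*
[0] end (terminal -1, X#6); searched 5 to 7
if O skipped the turn, X would face:
~ [5] X move#1: -1:+1/4*, -5:+1/0
~ [4] O move#2: -1:-1/3*
~ [3] X move#3: -1:+1/2*
~ [2] O move#4: -1:-1/1*
~ [1] X move#5: -1:+1/0*
~ [0] end (terminal -1, O#6); searched 5 to 7
compare (O): move=+1 vs pass=-1

zugzwang(5, O) = False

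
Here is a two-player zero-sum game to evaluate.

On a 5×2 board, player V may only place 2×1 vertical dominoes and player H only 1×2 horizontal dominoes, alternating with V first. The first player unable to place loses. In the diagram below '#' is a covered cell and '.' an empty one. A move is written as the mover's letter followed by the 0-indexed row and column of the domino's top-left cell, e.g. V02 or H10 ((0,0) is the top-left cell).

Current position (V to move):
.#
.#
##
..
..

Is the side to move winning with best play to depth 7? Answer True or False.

V winning at [.#/.#/##/../..]: True

p1 V@[.#/.#/##/../..]: V00[##/##/##/../..]-1 V30[.#/.#/##/#./#.]+1* V31[.#/.#/##/.#/.#]+1
p2 H@[.#/.#/##/#./#.] terminal -1; root [.#/.#/##/../..] d7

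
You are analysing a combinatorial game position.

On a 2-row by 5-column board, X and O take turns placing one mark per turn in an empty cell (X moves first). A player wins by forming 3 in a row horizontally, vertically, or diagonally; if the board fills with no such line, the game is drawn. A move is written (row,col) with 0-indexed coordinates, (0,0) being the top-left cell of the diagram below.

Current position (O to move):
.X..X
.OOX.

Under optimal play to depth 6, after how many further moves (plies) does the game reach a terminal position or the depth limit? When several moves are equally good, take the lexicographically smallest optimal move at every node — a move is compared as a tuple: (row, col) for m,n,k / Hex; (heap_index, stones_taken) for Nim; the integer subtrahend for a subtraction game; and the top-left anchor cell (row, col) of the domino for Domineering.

PV length from [.X..X/.OOX.]: 1 ply

p1 O@[.X..X/.OOX.]: (0,0)[OX..X/.OOX.]+0 (0,2)[.XO.X/.OOX.]+0 (0,3)[.X.OX/.OOX.]+0 (1,0)[.X..X/OOOX.]+1* (1,4)[.X..X/.OOXO]+0
p2 X@[.X..X/OOOX.] terminal -1; root [.X..X/.OOX.] d6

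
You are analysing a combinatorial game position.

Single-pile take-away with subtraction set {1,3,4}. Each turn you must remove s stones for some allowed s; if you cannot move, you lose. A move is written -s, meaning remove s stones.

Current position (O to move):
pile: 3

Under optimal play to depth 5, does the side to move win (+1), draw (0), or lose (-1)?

value(3, O) = +1

p1 O@[3]: -1[2]+1* -3[0]+1
p2 X@[2]: -1[1]-1*
p3 O@[1]: -1[0]+1*
p4 X@[0] terminal -1; root [3] d5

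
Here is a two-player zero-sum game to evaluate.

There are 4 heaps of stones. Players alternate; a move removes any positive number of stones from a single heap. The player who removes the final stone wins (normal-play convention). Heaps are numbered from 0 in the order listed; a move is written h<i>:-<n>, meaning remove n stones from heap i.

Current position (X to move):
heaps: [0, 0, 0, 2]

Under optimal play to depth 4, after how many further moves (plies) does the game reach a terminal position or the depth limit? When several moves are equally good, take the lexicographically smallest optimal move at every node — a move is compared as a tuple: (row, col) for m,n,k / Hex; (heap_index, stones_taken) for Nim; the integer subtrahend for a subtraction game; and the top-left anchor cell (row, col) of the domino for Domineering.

p1 X@[(0,0,0,2)]: h3:-1[(0,0,0,1)]-1 h3:-2[(0,0,0,0)]+1*
p2 O@[(0,0,0,0)] terminal -1; root [(0,0,0,2)] d4

PV length from [(0,0,0,2)]: 1 ply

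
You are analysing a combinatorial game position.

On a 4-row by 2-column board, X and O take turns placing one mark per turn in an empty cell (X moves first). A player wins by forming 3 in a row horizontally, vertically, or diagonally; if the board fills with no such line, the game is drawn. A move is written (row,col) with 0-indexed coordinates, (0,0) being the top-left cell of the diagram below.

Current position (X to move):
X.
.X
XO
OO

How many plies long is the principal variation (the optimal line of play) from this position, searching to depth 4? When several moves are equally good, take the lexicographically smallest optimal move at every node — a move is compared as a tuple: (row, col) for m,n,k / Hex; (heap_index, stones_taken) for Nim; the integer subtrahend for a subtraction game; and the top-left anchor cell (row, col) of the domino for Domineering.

PV length from [X./.X/XO/OO]: 1 ply

ply 1, X at X./.X/XO/OO | (0,1)=+0→XX/.X/XO/OO; (1,0)=+1→X./XX/XO/OO*
ply 2: X./XX/XO/OO is terminal -1 (O); from X./.X/XO/OO depth 4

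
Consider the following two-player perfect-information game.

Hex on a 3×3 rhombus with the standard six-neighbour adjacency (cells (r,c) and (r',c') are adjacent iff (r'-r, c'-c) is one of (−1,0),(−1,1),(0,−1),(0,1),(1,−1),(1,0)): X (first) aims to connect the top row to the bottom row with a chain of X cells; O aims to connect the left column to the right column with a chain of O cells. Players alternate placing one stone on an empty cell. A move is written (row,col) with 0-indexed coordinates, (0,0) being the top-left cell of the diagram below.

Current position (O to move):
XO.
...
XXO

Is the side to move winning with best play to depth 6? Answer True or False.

p1 O@[XO./.../XXO]: (0,2)[XOO/.../XXO]-1* (1,0)[XO./O../XXO]-1 (1,1)[XO./.O./XXO]-1 (1,2)[XO./..O/XXO]-1
p2 X@[XOO/.../XXO]: (1,0)[XOO/X../XXO]+1* (1,1)[XOO/.X./XXO]-1 (1,2)[XOO/..X/XXO]-1
p3 O@[XOO/X../XXO] terminal -1; root [XO./.../XXO] d6

O winning at [XO./.../XXO]: False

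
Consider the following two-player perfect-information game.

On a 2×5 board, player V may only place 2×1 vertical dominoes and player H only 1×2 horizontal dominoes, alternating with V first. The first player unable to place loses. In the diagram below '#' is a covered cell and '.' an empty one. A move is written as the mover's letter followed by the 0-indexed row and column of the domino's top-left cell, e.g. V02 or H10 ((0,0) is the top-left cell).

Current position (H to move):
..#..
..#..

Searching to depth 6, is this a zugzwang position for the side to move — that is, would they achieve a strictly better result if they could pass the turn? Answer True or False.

zugzwang(..#../..#.., H) = True

ply 1, H at ..#../..#.. | H00=-1→###../..#..*; H03=-1→..###/..#..; H10=-1→..#../###..; H13=-1→..#../..###
ply 2, V at ###../..#.. | V03=+1→####./..##.*; V04=+1→###.#/..#.#
ply 3, H at ####./..##. | H10=-1→####./####.*
ply 4, V at ####./####. | V04=+1→#####/#####*
ply 5: #####/##### is terminal -1 (H); from ..#../..#.. depth 6
suppose H passes — search the same position with V to move:
pass> ply 1, V at ..#../..#.. | V00=-1→#.#../#.#..*; V01=-1→.##../.##..; V03=-1→..##./..##.; V04=-1→..#.#/..#.#
pass> ply 2, H at #.#../#.#.. | H03=+1→#.###/#.#..*; H13=+1→#.#../#.###
pass> ply 3, V at #.###/#.#.. | V01=-1→#####/###..*
pass> ply 4, H at #####/###.. | H13=+1→#####/#####*
pass> ply 5: #####/##### is terminal -1 (V); from ..#../..#.. depth 6
for H: play -1, pass +1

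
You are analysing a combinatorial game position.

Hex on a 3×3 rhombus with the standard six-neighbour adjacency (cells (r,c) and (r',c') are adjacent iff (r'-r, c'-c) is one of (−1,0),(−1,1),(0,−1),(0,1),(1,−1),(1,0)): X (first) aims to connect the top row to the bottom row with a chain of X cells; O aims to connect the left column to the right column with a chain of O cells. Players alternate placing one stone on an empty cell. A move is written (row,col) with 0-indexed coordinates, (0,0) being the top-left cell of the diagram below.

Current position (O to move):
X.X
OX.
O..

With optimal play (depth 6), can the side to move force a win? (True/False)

O winning at [X.X/OX./O..]: True

ply 1, O at X.X/OX./O.. | (0,1)=-1→XOX/OX./O..; (1,2)=-1→X.X/OXO/O..; (2,1)=+1→X.X/OX./OO.*; (2,2)=-1→X.X/OX./O.O
ply 2, X at X.X/OX./OO. | (0,1)=-1→XXX/OX./OO.*; (1,2)=-1→X.X/OXX/OO.; (2,2)=-1→X.X/OX./OOX
ply 3, O at XXX/OX./OO. | (1,2)=+1→XXX/OXO/OO.*; (2,2)=+1→XXX/OX./OOO
ply 4: XXX/OXO/OO. is terminal -1 (X); from X.X/OX./O.. depth 6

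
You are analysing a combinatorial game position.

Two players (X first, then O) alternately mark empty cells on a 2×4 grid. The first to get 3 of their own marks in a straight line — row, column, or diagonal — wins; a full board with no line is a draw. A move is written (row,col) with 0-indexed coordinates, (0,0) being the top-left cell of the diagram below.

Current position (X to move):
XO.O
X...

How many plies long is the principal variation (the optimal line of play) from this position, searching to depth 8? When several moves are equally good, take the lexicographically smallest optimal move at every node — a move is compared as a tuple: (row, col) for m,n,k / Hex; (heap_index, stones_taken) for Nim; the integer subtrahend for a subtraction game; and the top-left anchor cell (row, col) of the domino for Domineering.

[XO.O/X...] X move#1: (0,2):+0/XOXO/X...*, (1,1):-1/XO.O/XX.., (1,2):-1/XO.O/X.X., (1,3):-1/XO.O/X..X
[XOXO/X...] O move#2: (1,1):+0/XOXO/XO..*, (1,2):+0/XOXO/X.O., (1,3):+0/XOXO/X..O
[XOXO/XO..] X move#3: (1,2):+0/XOXO/XOX.*, (1,3):+0/XOXO/XO.X
[XOXO/XOX.] O move#4: (1,3):+0/XOXO/XOXO*
[XOXO/XOXO] end (terminal +0, X#5); searched XO.O/X... to 8

PV length from [XO.O/X...]: 4 plies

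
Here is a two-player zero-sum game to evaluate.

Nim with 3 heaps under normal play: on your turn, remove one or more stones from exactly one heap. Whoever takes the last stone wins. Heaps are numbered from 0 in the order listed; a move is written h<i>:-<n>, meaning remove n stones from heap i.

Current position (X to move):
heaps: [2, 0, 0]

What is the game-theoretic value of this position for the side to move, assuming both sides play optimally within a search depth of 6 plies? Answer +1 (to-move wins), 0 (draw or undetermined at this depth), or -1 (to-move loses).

[(2,0,0)] X move#1: h0:-1:-1/(1,0,0), h0:-2:+1/(0,0,0)*
[(0,0,0)] end (terminal -1, O#2); searched (2,0,0) to 6

value((2,0,0), X) = +1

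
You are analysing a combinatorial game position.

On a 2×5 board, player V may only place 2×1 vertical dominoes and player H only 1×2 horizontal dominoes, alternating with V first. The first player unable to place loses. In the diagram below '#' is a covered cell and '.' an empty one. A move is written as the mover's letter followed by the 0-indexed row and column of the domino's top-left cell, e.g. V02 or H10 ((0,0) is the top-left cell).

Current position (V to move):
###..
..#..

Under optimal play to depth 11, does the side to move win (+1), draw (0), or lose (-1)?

value(###../..#.., V) = +1

ply 1, V at ###../..#.. | V03=+1→####./..##.*; V04=+1→###.#/..#.#
ply 2, H at ####./..##. | H10=-1→####./####.*
ply 3, V at ####./####. | V04=+1→#####/#####*
ply 4: #####/##### is terminal -1 (H); from ###../..#.. depth 11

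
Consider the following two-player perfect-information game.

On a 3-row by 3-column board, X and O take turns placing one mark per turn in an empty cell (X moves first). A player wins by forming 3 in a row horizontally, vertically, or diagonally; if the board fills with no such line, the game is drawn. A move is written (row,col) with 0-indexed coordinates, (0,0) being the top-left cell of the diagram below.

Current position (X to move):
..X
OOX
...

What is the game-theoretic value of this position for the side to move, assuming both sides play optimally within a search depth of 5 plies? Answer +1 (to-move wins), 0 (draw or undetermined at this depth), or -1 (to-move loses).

p1 X@[..X/OOX/...]: (0,0)[X.X/OOX/...]+1* (0,1)[.XX/OOX/...]+1 (2,0)[..X/OOX/X..]+0 (2,1)[..X/OOX/.X.]+0 (2,2)[..X/OOX/..X]+1
p2 O@[X.X/OOX/...]: (0,1)[XOX/OOX/...]-1* (2,0)[X.X/OOX/O..]-1 (2,1)[X.X/OOX/.O.]-1 (2,2)[X.X/OOX/..O]-1
p3 X@[XOX/OOX/...]: (2,0)[XOX/OOX/X..]-1 (2,1)[XOX/OOX/.X.]+0 (2,2)[XOX/OOX/..X]+1*
p4 O@[XOX/OOX/..X] terminal -1; root [..X/OOX/...] d5

value(..X/OOX/..., X) = +1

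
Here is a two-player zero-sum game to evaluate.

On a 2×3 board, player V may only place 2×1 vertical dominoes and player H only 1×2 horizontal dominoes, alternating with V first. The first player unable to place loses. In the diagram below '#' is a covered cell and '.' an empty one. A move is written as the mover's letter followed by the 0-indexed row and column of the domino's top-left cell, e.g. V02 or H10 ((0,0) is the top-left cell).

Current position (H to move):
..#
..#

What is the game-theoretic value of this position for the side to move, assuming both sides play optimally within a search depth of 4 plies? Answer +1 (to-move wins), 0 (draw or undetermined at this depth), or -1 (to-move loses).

ply 1, H at ..#/..# | H00=+1→###/..#*; H10=+1→..#/###
ply 2: ###/..# is terminal -1 (V); from ..#/..# depth 4

value(..#/..#, H) = +1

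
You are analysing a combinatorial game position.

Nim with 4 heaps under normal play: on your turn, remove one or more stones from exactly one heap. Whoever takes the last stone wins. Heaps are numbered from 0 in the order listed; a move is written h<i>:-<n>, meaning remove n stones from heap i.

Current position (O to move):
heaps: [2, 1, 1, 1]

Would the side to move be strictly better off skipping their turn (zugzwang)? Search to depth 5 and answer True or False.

ply 1, O at (2,1,1,1) | h0:-1=+1→(1,1,1,1)*; h0:-2=-1→(0,1,1,1); h1:-1=-1→(2,0,1,1); h2:-1=-1→(2,1,0,1); h3:-1=-1→(2,1,1,0)
ply 2, X at (1,1,1,1) | h0:-1=-1→(0,1,1,1)*; h1:-1=-1→(1,0,1,1); h2:-1=-1→(1,1,0,1); h3:-1=-1→(1,1,1,0)
ply 3, O at (0,1,1,1) | h1:-1=+1→(0,0,1,1)*; h2:-1=+1→(0,1,0,1); h3:-1=+1→(0,1,1,0)
ply 4, X at (0,0,1,1) | h2:-1=-1→(0,0,0,1)*; h3:-1=-1→(0,0,1,0)
ply 5, O at (0,0,0,1) | h3:-1=+1→(0,0,0,0)*
ply 6: (0,0,0,0) is terminal -1 (X); from (2,1,1,1) depth 5
if O skipped the turn, X would face:
~ ply 1, X at (2,1,1,1) | h0:-1=+1→(1,1,1,1)*; h0:-2=-1→(0,1,1,1); h1:-1=-1→(2,0,1,1); h2:-1=-1→(2,1,0,1); h3:-1=-1→(2,1,1,0)
~ ply 2, O at (1,1,1,1) | h0:-1=-1→(0,1,1,1)*; h1:-1=-1→(1,0,1,1); h2:-1=-1→(1,1,0,1); h3:-1=-1→(1,1,1,0)
~ ply 3, X at (0,1,1,1) | h1:-1=+1→(0,0,1,1)*; h2:-1=+1→(0,1,0,1); h3:-1=+1→(0,1,1,0)
~ ply 4, O at (0,0,1,1) | h2:-1=-1→(0,0,0,1)*; h3:-1=-1→(0,0,1,0)
~ ply 5, X at (0,0,0,1) | h3:-1=+1→(0,0,0,0)*
~ ply 6: (0,0,0,0) is terminal -1 (O); from (2,1,1,1) depth 5
compare (O): move=+1 vs pass=-1

zugzwang((2,1,1,1), O) = False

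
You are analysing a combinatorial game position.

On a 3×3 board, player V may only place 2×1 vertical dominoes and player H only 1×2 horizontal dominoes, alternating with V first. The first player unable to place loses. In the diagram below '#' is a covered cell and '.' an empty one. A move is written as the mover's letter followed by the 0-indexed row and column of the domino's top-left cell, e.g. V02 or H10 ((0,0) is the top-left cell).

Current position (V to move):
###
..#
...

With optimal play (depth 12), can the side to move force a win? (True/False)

[###/..#/...] V move#1: V10:-1/###/#.#/#.., V11:+1/###/.##/.#.*
[###/.##/.#.] end (terminal -1, H#2); searched ###/..#/... to 12

V winning at [###/..#/...]: True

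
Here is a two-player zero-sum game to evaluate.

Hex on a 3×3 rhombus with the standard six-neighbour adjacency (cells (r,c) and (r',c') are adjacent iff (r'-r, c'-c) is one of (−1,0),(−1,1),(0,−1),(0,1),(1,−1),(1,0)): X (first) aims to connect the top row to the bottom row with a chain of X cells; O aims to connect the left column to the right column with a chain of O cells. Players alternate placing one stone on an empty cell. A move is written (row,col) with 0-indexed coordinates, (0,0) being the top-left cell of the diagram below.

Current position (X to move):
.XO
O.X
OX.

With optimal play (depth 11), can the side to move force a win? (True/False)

ply 1, X at .XO/O.X/OX. | (0,0)=-1→XXO/O.X/OX.; (1,1)=+1→.XO/OXX/OX.*; (2,2)=-1→.XO/O.X/OXX
ply 2: .XO/OXX/OX. is terminal -1 (O); from .XO/O.X/OX. depth 11

X winning at [.XO/O.X/OX.]: True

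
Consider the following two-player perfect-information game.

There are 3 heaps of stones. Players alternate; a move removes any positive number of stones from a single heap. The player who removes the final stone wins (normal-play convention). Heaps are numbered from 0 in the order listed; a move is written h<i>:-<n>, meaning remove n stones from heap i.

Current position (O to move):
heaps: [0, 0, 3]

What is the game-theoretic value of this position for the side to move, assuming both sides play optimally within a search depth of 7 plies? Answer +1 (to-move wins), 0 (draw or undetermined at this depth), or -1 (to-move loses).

p1 O@[(0,0,3)]: h2:-1[(0,0,2)]-1 h2:-2[(0,0,1)]-1 h2:-3[(0,0,0)]+1*
p2 X@[(0,0,0)] terminal -1; root [(0,0,3)] d7

value((0,0,3), O) = +1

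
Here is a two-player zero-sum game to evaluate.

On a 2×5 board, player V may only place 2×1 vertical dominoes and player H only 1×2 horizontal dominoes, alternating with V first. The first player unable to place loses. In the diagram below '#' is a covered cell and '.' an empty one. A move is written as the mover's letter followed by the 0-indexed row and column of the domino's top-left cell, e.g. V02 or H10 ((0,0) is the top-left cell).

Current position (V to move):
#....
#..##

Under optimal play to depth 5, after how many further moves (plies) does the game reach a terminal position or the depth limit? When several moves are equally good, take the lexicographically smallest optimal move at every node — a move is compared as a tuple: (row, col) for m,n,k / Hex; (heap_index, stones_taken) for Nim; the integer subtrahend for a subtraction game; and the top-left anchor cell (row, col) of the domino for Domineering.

PV length from [#..../#..##]: 3 plies

[#..../#..##] V move#1: V01:-1/##.../##.##, V02:+1/#.#../#.###*
[#.#../#.###] H move#2: H03:-1/#.###/#.###*
[#.###/#.###] V move#3: V01:+1/#####/#####*
[#####/#####] end (terminal -1, H#4); searched #..../#..## to 5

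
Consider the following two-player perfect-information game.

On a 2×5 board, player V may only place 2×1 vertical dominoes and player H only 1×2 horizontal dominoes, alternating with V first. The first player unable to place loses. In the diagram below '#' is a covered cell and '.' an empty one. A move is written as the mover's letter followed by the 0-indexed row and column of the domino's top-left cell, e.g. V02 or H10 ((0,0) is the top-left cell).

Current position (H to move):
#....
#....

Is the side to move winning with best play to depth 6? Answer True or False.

H winning at [#..../#....]: True

[#..../#....] H move#1: H01:-1/###../#...., H02:+1/#.##./#....*, H03:-1/#..##/#...., H11:-1/#..../###.., H12:+1/#..../#.##., H13:-1/#..../#..##
[#.##./#....] V move#2: V01:-1/####./##...*, V04:-1/#.###/#...#
[####./##...] H move#3: H12:-1/####./####., H13:+1/####./##.##*
[####./##.##] end (terminal -1, V#4); searched #..../#.... to 6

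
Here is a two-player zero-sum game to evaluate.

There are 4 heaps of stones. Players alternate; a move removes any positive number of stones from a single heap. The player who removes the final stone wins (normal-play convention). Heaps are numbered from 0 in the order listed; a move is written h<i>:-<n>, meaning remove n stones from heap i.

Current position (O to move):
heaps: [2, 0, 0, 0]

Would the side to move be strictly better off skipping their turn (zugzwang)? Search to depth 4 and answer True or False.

zugzwang((2,0,0,0), O) = False

[(2,0,0,0)] O move#1: h0:-1:-1/(1,0,0,0), h0:-2:+1/(0,0,0,0)*
[(0,0,0,0)] end (terminal -1, X#2); searched (2,0,0,0) to 4
if O skipped the turn, X would face:
~ [(2,0,0,0)] X move#1: h0:-1:-1/(1,0,0,0), h0:-2:+1/(0,0,0,0)*
~ [(0,0,0,0)] end (terminal -1, O#2); searched (2,0,0,0) to 4
compare (O): move=+1 vs pass=-1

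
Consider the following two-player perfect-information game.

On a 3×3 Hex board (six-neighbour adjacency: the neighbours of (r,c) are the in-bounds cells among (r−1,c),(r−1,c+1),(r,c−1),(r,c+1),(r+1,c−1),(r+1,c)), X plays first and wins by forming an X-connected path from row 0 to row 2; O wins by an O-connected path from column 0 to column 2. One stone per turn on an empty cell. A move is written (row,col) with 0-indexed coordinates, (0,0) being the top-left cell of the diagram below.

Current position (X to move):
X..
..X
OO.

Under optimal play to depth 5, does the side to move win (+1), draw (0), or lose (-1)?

p1 X@[X../..X/OO.]: (0,1)[XX./..X/OO.]-1 (0,2)[X.X/..X/OO.]-1 (1,0)[X../X.X/OO.]-1 (1,1)[X../.XX/OO.]-1 (2,2)[X../..X/OOX]+1*
p2 O@[X../..X/OOX]: (0,1)[XO./..X/OOX]-1* (0,2)[X.O/..X/OOX]-1 (1,0)[X../O.X/OOX]-1 (1,1)[X../.OX/OOX]-1
p3 X@[XO./..X/OOX]: (0,2)[XOX/..X/OOX]+1* (1,0)[XO./X.X/OOX]+1 (1,1)[XO./.XX/OOX]+1
p4 O@[XOX/..X/OOX] terminal -1; root [X../..X/OO.] d5

value(X../..X/OO., X) = +1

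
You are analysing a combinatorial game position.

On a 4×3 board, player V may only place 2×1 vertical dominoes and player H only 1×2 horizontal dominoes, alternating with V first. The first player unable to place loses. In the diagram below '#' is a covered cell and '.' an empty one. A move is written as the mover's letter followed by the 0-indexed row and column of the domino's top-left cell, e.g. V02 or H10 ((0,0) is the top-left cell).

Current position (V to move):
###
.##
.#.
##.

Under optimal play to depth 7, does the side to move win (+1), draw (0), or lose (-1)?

ply 1, V at ###/.##/.#./##. | V10=+1→###/###/##./##.*; V22=+1→###/.##/.##/###
ply 2: ###/###/##./##. is terminal -1 (H); from ###/.##/.#./##. depth 7

value(###/.##/.#./##., V) = +1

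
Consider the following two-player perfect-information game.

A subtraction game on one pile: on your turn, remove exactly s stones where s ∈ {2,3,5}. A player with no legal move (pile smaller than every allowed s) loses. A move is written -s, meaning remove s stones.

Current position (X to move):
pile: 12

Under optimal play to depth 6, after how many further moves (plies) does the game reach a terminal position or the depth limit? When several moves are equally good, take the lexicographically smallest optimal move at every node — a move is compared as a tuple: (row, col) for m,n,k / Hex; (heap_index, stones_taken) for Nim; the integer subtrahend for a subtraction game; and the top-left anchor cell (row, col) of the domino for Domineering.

[12] X move#1: -2:-1/10, -3:-1/9, -5:+1/7*
[7] O move#2: -2:-1/5*, -3:-1/4, -5:-1/2
[5] X move#3: -2:-1/3, -3:-1/2, -5:+1/0*
[0] end (terminal -1, O#4); searched 12 to 6

PV length from [12]: 3 plies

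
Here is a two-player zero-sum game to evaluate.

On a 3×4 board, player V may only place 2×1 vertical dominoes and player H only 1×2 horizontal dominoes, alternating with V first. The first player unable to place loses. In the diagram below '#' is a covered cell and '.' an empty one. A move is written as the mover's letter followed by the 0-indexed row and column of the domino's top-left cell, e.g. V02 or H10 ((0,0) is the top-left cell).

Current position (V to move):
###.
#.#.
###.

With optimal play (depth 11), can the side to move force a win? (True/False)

p1 V@[###./#.#./###.]: V03[####/#.##/###.]+1* V13[###./#.##/####]+1
p2 H@[####/#.##/###.] terminal -1; root [###./#.#./###.] d11

V winning at [###./#.#./###.]: True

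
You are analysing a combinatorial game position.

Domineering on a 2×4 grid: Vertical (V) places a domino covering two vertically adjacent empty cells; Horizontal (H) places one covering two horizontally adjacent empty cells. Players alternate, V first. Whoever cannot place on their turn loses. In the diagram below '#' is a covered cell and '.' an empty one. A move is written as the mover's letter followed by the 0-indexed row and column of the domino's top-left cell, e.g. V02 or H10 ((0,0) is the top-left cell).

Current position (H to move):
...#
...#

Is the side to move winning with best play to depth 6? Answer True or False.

H winning at [...#/...#]: True

ply 1, H at ...#/...# | H00=+1→##.#/...#*; H01=+1→.###/...#; H10=+1→...#/##.#; H11=+1→...#/.###
ply 2, V at ##.#/...# | V02=-1→####/..##*
ply 3, H at ####/..## | H10=+1→####/####*
ply 4: ####/#### is terminal -1 (V); from ...#/...# depth 6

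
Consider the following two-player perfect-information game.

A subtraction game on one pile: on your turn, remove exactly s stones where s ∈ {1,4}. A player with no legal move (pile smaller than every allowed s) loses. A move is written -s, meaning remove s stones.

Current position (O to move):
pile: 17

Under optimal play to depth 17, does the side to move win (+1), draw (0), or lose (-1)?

value(17, O) = -1

[17] O move#1: -1:-1/16*, -4:-1/13
[16] X move#2: -1:+1/15*, -4:+1/12
[15] O move#3: -1:-1/14*, -4:-1/11
[14] X move#4: -1:-1/13, -4:+1/10*
[10] O move#5: -1:-1/9*, -4:-1/6
[9] X move#6: -1:-1/8, -4:+1/5*
[5] O move#7: -1:-1/4*, -4:-1/1
[4] X move#8: -1:-1/3, -4:+1/0*
[0] end (terminal -1, O#9); searched 17 to 17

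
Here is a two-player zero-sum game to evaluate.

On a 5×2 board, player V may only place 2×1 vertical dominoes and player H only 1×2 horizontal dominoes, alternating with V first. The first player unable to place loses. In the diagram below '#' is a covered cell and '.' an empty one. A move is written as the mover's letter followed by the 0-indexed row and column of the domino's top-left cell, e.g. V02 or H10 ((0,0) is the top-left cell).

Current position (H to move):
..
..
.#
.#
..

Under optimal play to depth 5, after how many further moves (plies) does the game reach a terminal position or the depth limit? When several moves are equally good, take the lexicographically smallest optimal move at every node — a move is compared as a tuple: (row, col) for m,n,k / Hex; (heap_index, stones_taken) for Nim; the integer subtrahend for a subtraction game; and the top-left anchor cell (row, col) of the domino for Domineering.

PV length from [../../.#/.#/..]: 3 plies

p1 H@[../../.#/.#/..]: H00[##/../.#/.#/..]+1* H10[../##/.#/.#/..]+1 H40[../../.#/.#/##]-1
p2 V@[##/../.#/.#/..]: V10[##/#./##/.#/..]-1* V20[##/../##/##/..]-1 V30[##/../.#/##/#.]-1
p3 H@[##/#./##/.#/..]: H40[##/#./##/.#/##]+1*
p4 V@[##/#./##/.#/##] terminal -1; root [../../.#/.#/..] d5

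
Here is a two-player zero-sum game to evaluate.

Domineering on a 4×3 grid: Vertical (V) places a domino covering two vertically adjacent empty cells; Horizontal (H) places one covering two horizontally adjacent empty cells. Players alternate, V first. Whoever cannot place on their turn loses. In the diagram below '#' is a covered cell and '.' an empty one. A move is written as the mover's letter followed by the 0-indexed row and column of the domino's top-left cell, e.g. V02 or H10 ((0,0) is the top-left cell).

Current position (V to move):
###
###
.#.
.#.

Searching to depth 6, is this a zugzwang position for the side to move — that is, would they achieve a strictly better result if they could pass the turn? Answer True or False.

p1 V@[###/###/.#./.#.]: V20[###/###/##./##.]+1* V22[###/###/.##/.##]+1
p2 H@[###/###/##./##.] terminal -1; root [###/###/.#./.#.] d6
if V skipped the turn, H would face:
~ p1 H@[###/###/.#./.#.] terminal -1; root [###/###/.#./.#.] d6
compare (V): move=+1 vs pass=+1

zugzwang(###/###/.#./.#., V) = False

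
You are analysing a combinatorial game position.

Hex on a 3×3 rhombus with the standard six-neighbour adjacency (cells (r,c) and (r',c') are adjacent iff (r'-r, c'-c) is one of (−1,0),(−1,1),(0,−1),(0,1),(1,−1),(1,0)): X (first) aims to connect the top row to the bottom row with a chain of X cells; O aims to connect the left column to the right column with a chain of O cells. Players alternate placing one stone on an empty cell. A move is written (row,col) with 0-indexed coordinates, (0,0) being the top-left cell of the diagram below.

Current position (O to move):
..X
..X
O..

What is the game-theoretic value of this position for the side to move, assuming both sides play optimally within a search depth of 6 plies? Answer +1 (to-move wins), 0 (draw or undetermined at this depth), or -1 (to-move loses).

ply 1, O at ..X/..X/O.. | (0,0)=-1→O.X/..X/O..*; (0,1)=-1→.OX/..X/O..; (1,0)=-1→..X/O.X/O..; (1,1)=-1→..X/.OX/O..; (2,1)=-1→..X/..X/OO.; (2,2)=-1→..X/..X/O.O
ply 2, X at O.X/..X/O.. | (0,1)=+1→OXX/..X/O..*; (1,0)=+1→O.X/X.X/O..; (1,1)=+1→O.X/.XX/O..; (2,1)=+1→O.X/..X/OX.; (2,2)=+1→O.X/..X/O.X
ply 3, O at OXX/..X/O.. | (1,0)=-1→OXX/O.X/O..*; (1,1)=-1→OXX/.OX/O..; (2,1)=-1→OXX/..X/OO.; (2,2)=-1→OXX/..X/O.O
ply 4, X at OXX/O.X/O.. | (1,1)=+1→OXX/OXX/O..*; (2,1)=+1→OXX/O.X/OX.; (2,2)=+1→OXX/O.X/O.X
ply 5, O at OXX/OXX/O.. | (2,1)=-1→OXX/OXX/OO.*; (2,2)=-1→OXX/OXX/O.O
ply 6, X at OXX/OXX/OO. | (2,2)=+1→OXX/OXX/OOX*
ply 7: OXX/OXX/OOX is terminal -1 (O); from ..X/..X/O.. depth 6

value(..X/..X/O.., O) = -1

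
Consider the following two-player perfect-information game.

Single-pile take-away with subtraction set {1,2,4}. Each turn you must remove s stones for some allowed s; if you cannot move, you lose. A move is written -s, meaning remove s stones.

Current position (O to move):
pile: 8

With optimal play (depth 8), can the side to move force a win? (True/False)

[8] O move#1: -1:-1/7, -2:+1/6*, -4:-1/4
[6] X move#2: -1:-1/5*, -2:-1/4, -4:-1/2
[5] O move#3: -1:-1/4, -2:+1/3*, -4:-1/1
[3] X move#4: -1:-1/2*, -2:-1/1
[2] O move#5: -1:-1/1, -2:+1/0*
[0] end (terminal -1, X#6); searched 8 to 8

O winning at [8]: True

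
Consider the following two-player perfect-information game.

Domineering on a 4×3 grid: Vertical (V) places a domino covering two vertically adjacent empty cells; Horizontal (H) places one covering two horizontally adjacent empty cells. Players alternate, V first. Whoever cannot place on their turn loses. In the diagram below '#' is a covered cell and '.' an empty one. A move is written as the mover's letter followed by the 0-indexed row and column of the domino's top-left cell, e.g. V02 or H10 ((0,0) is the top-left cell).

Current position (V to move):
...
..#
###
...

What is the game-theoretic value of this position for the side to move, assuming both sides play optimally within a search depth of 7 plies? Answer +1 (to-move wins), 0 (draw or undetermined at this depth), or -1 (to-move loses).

value(.../..#/###/..., V) = +1

ply 1, V at .../..#/###/... | V00=-1→#../#.#/###/...; V01=+1→.#./.##/###/...*
ply 2, H at .#./.##/###/... | H30=-1→.#./.##/###/##.*; H31=-1→.#./.##/###/.##
ply 3, V at .#./.##/###/##. | V00=+1→##./###/###/##.*
ply 4: ##./###/###/##. is terminal -1 (H); from .../..#/###/... depth 7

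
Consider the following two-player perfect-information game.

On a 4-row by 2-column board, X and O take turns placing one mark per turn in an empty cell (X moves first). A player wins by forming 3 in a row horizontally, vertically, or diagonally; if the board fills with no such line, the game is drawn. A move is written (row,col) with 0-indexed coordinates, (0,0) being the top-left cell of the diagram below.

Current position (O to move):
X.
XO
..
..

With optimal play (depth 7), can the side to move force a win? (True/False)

O winning at [X./XO/../..]: False

p1 O@[X./XO/../..]: (0,1)[XO/XO/../..]-1 (2,0)[X./XO/O./..]+0* (2,1)[X./XO/.O/..]-1 (3,0)[X./XO/../O.]-1 (3,1)[X./XO/../.O]-1
p2 X@[X./XO/O./..]: (0,1)[XX/XO/O./..]+0* (2,1)[X./XO/OX/..]+0 (3,0)[X./XO/O./X.]-1 (3,1)[X./XO/O./.X]+0
p3 O@[XX/XO/O./..]: (2,1)[XX/XO/OO/..]+0* (3,0)[XX/XO/O./O.]+0 (3,1)[XX/XO/O./.O]+0
p4 X@[XX/XO/OO/..]: (3,0)[XX/XO/OO/X.]-1 (3,1)[XX/XO/OO/.X]+0*
p5 O@[XX/XO/OO/.X]: (3,0)[XX/XO/OO/OX]+0*
p6 X@[XX/XO/OO/OX] terminal +0; root [X./XO/../..] d7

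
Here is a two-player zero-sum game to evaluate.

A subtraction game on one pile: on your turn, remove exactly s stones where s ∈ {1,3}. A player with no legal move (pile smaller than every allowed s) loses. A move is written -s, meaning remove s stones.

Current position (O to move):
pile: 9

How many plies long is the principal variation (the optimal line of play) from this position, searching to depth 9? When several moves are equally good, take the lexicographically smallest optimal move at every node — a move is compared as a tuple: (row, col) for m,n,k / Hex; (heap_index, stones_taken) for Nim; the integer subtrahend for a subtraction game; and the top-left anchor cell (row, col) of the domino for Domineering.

PV length from [9]: 9 plies

[9] O move#1: -1:+1/8*, -3:+1/6
[8] X move#2: -1:-1/7*, -3:-1/5
[7] O move#3: -1:+1/6*, -3:+1/4
[6] X move#4: -1:-1/5*, -3:-1/3
[5] O move#5: -1:+1/4*, -3:+1/2
[4] X move#6: -1:-1/3*, -3:-1/1
[3] O move#7: -1:+1/2*, -3:+1/0
[2] X move#8: -1:-1/1*
[1] O move#9: -1:+1/0*
[0] end (terminal -1, X#10); searched 9 to 9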